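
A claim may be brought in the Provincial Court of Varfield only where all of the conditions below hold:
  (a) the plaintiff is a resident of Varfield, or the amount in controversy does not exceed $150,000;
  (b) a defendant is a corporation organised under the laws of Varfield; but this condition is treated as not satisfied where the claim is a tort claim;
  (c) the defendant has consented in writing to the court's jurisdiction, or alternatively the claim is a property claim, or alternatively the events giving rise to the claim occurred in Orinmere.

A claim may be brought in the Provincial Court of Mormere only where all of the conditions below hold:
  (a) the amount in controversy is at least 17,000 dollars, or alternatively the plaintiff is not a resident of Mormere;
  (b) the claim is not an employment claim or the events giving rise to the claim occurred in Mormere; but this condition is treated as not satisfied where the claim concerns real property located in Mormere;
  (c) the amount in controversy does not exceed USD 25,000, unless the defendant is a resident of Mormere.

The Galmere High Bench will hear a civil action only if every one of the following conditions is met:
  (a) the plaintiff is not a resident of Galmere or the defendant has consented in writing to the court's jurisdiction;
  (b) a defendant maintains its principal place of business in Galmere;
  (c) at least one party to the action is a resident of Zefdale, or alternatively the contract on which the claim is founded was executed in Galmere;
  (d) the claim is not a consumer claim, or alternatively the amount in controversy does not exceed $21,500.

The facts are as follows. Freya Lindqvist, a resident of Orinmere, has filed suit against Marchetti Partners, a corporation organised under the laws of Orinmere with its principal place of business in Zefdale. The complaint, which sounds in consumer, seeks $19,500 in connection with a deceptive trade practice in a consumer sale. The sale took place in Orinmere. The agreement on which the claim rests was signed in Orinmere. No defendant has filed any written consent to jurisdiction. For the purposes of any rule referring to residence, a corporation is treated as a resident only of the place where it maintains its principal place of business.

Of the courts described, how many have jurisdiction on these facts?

The Provincial Court of Varfield:
  (a) The amount in controversy is USD 19,500, within the USD 150,000 ceiling, so one alternative holds. Condition met.
  (b) The corporate defendant(s) are organised in Orinmere, not Varfield. Condition not met.
  (c) The operative events occurred in Orinmere — that alternative is enough. Met.
  → No jurisdiction.
The Provincial Court of Mormere:
  (a) The amount in controversy is $19,500, which meets the USD 17,000 floor — that alternative is enough. Met.
  (b) The claim is a consumer claim, not an employment claim, so one alternative holds. And the carve-out is inapplicable — the claim does not concern real property. Condition met.
  (c) The amount in controversy is $19,500, within the $25,000 ceiling. Condition met.
  → All conditions met; jurisdiction exists.
The Galmere High Bench:
  (a) The plaintiff resides in Orinmere, which is not Galmere, so one alternative holds. Condition met.
  (b) The corporate defendant(s) have their principal place of business in Zefdale, not Galmere. Fails.
  (c) Marchetti Partners resides in Zefdale, so one alternative holds. Condition met.
  (d) The amount in controversy is $19,500, within the 21,500 dollars ceiling, which satisfies one of the alternatives. Condition met.
  → At least one condition fails; no jurisdiction.
Courts with jurisdiction: the Provincial Court of Mormere — 1 in total.

1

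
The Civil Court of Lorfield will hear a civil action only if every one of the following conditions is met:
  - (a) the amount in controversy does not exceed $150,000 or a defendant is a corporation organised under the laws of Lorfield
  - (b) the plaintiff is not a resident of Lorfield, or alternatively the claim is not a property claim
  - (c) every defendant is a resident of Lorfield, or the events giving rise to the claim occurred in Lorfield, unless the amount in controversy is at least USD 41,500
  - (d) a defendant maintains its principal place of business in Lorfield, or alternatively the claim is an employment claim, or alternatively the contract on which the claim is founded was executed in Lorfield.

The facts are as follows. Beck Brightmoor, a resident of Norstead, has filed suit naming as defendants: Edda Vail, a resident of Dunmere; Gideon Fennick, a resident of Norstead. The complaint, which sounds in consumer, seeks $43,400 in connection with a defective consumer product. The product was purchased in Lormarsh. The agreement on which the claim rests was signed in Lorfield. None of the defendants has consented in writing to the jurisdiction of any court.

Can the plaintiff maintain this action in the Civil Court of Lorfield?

Yes

The Civil Court of Lorfield:
  (a) The amount in controversy is $43,400, within the USD 150,000 ceiling, so this disjunct is met. Satisfied.
  (b) The plaintiff resides in Norstead, which is not Lorfield, so this disjunct is met. Condition met.
  (c) The defendants reside as follows — Edda Vail in Dunmere, Gideon Fennick in Norstead — not all in Lorfield; the operative events occurred in Lormarsh, not Lorfield — every alternative fails. The proviso rescues it, though: the amount in controversy is $43,400, which meets the 41,500 dollars floor. Met.
  (d) The contract was executed in Lorfield, so this disjunct is met. Condition met.
  → Every requirement is satisfied — jurisdiction.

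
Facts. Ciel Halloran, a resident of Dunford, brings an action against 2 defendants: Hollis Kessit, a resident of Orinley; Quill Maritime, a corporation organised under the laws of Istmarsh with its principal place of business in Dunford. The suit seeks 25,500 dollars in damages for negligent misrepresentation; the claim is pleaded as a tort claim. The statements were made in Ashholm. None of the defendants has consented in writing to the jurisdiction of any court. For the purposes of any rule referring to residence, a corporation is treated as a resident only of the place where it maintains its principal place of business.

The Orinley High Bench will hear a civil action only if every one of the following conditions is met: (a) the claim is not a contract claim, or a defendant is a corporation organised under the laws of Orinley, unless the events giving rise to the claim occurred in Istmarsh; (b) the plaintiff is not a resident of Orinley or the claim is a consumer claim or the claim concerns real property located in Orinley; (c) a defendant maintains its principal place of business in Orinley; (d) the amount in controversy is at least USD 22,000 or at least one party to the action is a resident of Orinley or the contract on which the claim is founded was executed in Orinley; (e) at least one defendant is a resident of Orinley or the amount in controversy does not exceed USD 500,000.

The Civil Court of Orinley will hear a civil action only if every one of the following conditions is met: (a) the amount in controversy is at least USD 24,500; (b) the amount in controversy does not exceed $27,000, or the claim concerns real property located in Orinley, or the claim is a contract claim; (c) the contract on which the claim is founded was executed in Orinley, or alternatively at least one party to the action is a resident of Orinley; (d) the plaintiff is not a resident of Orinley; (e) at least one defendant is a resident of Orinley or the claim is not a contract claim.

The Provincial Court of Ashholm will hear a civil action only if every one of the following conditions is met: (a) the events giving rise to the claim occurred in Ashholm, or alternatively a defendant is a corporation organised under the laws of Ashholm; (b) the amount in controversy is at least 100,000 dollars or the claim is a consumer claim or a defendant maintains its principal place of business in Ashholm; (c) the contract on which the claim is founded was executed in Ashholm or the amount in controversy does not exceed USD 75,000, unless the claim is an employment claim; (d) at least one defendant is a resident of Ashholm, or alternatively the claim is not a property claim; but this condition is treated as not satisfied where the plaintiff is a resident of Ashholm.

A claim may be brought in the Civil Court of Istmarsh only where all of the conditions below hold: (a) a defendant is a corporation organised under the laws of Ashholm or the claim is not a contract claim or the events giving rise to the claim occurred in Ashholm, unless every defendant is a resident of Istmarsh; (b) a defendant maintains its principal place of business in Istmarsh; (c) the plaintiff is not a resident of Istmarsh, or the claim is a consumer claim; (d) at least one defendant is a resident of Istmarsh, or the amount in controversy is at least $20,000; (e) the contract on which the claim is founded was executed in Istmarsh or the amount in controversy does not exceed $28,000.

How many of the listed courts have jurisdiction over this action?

1

The Orinley High Bench:
  (a) The claim is a tort claim, not a contract claim, so this disjunct is met. Met.
  (b) The plaintiff resides in Dunford, which is not Orinley, so this disjunct is met. Satisfied.
  (c) The corporate defendant(s) have their principal place of business in Dunford, not Orinley. Fails.
  (d) The amount in controversy is 25,500 dollars, which meets the $22,000 floor, so this disjunct is met. Satisfied.
  (e) Hollis Kessit resides in Orinley — that alternative is enough. Satisfied.
  → At least one condition fails; no jurisdiction.
The Civil Court of Orinley:
  (a) The amount in controversy is USD 25,500, which meets the USD 24,500 floor. Condition met.
  (b) The amount in controversy is 25,500 dollars, within the $27,000 ceiling, so this disjunct is met. Satisfied.
  (c) Hollis Kessit resides in Orinley, so this disjunct is met. Condition met.
  (d) The plaintiff resides in Dunford, which is not Orinley. Condition met.
  (e) Hollis Kessit resides in Orinley, which satisfies one of the alternatives. Condition met.
  → Jurisdiction lies.
The Provincial Court of Ashholm:
  (a) The operative events occurred in Ashholm, so this disjunct is met. Met.
  (b) The amount in controversy is 25,500 dollars, below the 100,000 dollars floor; the claim is a tort claim, not a consumer claim; the corporate defendant(s) have their principal place of business in Dunford, not Ashholm — none of the alternatives is met. Not met.
  (c) The amount in controversy is 25,500 dollars, within the $75,000 ceiling — that alternative is enough. Condition met.
  (d) The claim is a tort claim, not a property claim — that alternative is enough. The exception is not triggered, since the plaintiff resides in Dunford, not Ashholm. Met.
  → No jurisdiction.
The Civil Court of Istmarsh:
  (a) The claim is a tort claim, not a contract claim — that alternative is enough. Condition met.
  (b) The corporate defendant(s) have their principal place of business in Dunford, not Istmarsh. Condition not met.
  (c) The plaintiff resides in Dunford, which is not Istmarsh — that alternative is enough. Condition met.
  (d) The amount in controversy is $25,500, which meets the $20,000 floor — that alternative is enough. Condition met.
  (e) The amount in controversy is $25,500, within the $28,000 ceiling, so this disjunct is met. Condition met.
  → No jurisdiction.
Courts with jurisdiction: the Civil Court of Orinley — 1 in total.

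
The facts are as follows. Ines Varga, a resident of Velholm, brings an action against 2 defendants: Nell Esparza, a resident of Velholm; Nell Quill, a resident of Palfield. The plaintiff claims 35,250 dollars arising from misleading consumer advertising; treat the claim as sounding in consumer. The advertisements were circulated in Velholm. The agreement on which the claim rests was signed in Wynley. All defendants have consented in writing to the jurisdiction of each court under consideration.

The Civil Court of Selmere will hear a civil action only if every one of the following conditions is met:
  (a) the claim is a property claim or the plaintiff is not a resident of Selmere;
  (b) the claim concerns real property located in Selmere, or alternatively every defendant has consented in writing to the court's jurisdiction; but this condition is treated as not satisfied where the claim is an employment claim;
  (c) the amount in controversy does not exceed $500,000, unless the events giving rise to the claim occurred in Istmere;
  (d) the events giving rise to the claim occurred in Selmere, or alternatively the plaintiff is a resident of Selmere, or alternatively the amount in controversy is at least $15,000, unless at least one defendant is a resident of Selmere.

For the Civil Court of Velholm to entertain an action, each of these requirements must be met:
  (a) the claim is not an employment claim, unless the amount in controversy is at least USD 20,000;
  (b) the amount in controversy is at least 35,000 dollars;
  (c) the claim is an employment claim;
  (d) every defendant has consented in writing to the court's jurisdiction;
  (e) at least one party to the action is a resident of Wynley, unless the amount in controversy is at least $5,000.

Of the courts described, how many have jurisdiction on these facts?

1

The Civil Court of Selmere:
  (a) The plaintiff resides in Velholm, which is not Selmere — that alternative is enough. Condition met.
  (b) Every defendant has filed written consent, so one alternative holds. And the carve-out is inapplicable — the claim is a consumer claim, not an employment claim. Met.
  (c) The amount in controversy is 35,250 dollars, within the $500,000 ceiling. Satisfied.
  (d) The amount in controversy is $35,250, which meets the USD 15,000 floor, so one alternative holds. Condition met.
  → Jurisdiction lies.
The Civil Court of Velholm:
  (a) The claim is a consumer claim, not an employment claim. Condition met.
  (b) The amount in controversy is $35,250, which meets the 35,000 dollars floor. Satisfied.
  (c) The claim is a consumer claim, not an employment claim. Not satisfied.
  (d) Every defendant has filed written consent. Condition met.
  (e) No party resides in Wynley. The proviso rescues it, though: the amount in controversy is $35,250, which meets the $5,000 floor. Met.
  → Not every requirement is met — no jurisdiction.
Courts with jurisdiction: the Civil Court of Selmere — 1 in total.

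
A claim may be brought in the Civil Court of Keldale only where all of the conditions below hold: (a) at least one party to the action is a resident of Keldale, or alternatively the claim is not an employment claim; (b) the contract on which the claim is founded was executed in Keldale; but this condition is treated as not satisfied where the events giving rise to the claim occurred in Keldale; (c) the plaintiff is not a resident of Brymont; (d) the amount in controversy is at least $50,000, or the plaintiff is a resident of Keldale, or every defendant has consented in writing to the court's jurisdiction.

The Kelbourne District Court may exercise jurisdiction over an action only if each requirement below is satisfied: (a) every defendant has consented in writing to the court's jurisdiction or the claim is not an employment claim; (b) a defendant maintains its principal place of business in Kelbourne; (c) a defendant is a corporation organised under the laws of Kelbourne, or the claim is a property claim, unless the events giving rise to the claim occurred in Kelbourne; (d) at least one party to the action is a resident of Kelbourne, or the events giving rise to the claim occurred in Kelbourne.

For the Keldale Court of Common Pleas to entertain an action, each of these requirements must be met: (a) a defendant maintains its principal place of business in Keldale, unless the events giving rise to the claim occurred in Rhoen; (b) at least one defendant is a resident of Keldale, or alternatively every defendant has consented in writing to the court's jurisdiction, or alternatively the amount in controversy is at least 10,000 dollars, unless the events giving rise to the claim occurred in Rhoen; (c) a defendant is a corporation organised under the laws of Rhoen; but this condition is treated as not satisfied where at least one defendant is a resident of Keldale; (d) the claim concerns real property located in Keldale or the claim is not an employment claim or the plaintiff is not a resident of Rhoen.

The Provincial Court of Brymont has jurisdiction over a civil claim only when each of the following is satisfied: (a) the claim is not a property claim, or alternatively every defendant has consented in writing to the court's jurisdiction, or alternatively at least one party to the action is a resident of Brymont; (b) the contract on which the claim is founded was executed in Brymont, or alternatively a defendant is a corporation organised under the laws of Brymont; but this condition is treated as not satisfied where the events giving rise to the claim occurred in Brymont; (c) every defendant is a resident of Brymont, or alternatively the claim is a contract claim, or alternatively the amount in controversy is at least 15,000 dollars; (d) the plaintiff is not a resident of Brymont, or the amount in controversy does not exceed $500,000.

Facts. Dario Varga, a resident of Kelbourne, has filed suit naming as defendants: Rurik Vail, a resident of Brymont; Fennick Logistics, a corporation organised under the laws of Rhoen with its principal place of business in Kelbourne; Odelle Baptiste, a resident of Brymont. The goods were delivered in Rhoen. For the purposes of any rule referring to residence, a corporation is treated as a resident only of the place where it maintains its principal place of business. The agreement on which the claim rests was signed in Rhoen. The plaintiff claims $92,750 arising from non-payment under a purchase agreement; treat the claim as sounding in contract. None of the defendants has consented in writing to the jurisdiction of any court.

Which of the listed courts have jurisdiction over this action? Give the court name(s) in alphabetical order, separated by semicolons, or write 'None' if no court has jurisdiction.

The Civil Court of Keldale:
  (a) The claim is a contract claim, not an employment claim — that alternative is enough. Satisfied.
  (b) The contract was executed in Rhoen, not Keldale. Not satisfied.
  (c) The plaintiff resides in Kelbourne, which is not Brymont. Met.
  (d) The amount in controversy is $92,750, which meets the $50,000 floor, so this disjunct is met. Satisfied.
  → No jurisdiction.
The Kelbourne District Court:
  (a) The claim is a contract claim, not an employment claim, so this disjunct is met. Met.
  (b) Fennick Logistics has its principal place of business in Kelbourne. Met.
  (c) The corporate defendant(s) are organised in Rhoen, not Kelbourne; the claim is a contract claim, not a property claim — every alternative fails. The proviso offers no rescue either, since the operative events occurred in Rhoen, not Kelbourne. Condition not met.
  (d) Dario Varga resides in Kelbourne — that alternative is enough. Met.
  → The court lacks jurisdiction.
The Keldale Court of Common Pleas:
  (a) The corporate defendant(s) have their principal place of business in Kelbourne, not Keldale. The proviso rescues it, though: the operative events occurred in Rhoen. Met.
  (b) The amount in controversy is $92,750, which meets the $10,000 floor — that alternative is enough. Condition met.
  (c) Fennick Logistics is organised under the laws of Rhoen. And the carve-out is inapplicable — no defendant resides in Keldale (they reside in Brymont, Kelbourne, Brymont). Met.
  (d) The claim is a contract claim, not an employment claim, so this disjunct is met. Condition met.
  → The court has jurisdiction.
The Provincial Court of Brymont:
  (a) The claim is a contract claim, not a property claim, which satisfies one of the alternatives. Condition met.
  (b) The contract was executed in Rhoen, not Brymont; the corporate defendant(s) are organised in Rhoen, not Brymont — every alternative fails. Not met.
  (c) The claim is a contract claim — that alternative is enough. Satisfied.
  (d) The plaintiff resides in Kelbourne, which is not Brymont, so this disjunct is met. Met.
  → Not every requirement is met — no jurisdiction.

the Keldale Court of Common Pleas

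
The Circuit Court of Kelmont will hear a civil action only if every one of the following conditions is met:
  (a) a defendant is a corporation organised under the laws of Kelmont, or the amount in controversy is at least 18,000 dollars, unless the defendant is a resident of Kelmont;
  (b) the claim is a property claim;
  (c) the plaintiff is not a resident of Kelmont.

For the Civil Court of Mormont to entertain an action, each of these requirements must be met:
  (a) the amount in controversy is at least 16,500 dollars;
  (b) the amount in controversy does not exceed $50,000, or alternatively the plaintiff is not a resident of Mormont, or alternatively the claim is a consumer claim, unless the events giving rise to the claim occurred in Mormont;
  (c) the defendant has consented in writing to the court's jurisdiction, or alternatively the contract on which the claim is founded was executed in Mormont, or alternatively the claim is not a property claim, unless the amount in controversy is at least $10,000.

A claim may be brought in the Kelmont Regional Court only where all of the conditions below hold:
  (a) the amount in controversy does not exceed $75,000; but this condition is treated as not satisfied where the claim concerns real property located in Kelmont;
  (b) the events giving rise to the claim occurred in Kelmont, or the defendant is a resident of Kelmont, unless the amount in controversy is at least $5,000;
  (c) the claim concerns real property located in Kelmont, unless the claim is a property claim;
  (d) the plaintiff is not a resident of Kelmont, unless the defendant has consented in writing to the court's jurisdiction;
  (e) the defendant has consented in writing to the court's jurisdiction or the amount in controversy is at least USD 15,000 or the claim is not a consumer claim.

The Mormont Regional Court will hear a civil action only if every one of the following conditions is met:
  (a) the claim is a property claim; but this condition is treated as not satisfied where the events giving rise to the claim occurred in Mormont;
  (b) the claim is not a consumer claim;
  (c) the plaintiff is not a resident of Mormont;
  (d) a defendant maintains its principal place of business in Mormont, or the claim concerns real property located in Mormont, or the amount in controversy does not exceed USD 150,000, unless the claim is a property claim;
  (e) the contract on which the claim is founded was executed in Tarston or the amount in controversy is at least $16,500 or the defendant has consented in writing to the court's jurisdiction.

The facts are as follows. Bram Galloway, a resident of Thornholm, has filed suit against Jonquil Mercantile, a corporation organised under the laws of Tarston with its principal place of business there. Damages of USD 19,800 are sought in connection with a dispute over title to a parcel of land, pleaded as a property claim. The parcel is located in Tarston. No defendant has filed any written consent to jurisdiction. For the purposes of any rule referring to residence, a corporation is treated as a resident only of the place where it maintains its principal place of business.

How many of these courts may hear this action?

The Circuit Court of Kelmont:
  (a) The amount in controversy is $19,800, which meets the $18,000 floor — that alternative is enough. Met.
  (b) The claim is a property claim. Condition met.
  (c) The plaintiff resides in Thornholm, which is not Kelmont. Met.
  → The court has jurisdiction.
The Civil Court of Mormont:
  (a) The amount in controversy is $19,800, which meets the $16,500 floor. Satisfied.
  (b) The amount in controversy is 19,800 dollars, within the $50,000 ceiling, which satisfies one of the alternatives. Condition met.
  (c) No such written consent has been filed; no contract (and hence no place of execution) is alleged; the claim is a property claim — no alternative holds. The proviso rescues it, though: the amount in controversy is 19,800 dollars, which meets the $10,000 floor. Satisfied.
  → Jurisdiction lies.
The Kelmont Regional Court:
  (a) The amount in controversy is 19,800 dollars, within the $75,000 ceiling. And the carve-out is inapplicable — the property lies in Tarston, not Kelmont. Satisfied.
  (b) The operative events occurred in Tarston, not Kelmont; the defendant resides in Tarston, not Kelmont — no alternative holds. However, the amount in controversy is USD 19,800, which meets the USD 5,000 floor, so the 'unless' proviso supplies this condition. Satisfied.
  (c) The property lies in Tarston, not Kelmont. The proviso rescues it, though: the claim is a property claim. Satisfied.
  (d) The plaintiff resides in Thornholm, which is not Kelmont. Condition met.
  (e) The amount in controversy is 19,800 dollars, which meets the USD 15,000 floor — that alternative is enough. Condition met.
  → Jurisdiction lies.
The Mormont Regional Court:
  (a) The claim is a property claim. The carve-out does not apply: the operative events occurred in Tarston, not Mormont. Condition met.
  (b) The claim is a property claim, not a consumer claim. Met.
  (c) The plaintiff resides in Thornholm, which is not Mormont. Satisfied.
  (d) The amount in controversy is USD 19,800, within the $150,000 ceiling, so this disjunct is met. Condition met.
  (e) The amount in controversy is USD 19,800, which meets the 16,500 dollars floor, which satisfies one of the alternatives. Condition met.
  → Jurisdiction lies.
Courts with jurisdiction: the Circuit Court of Kelmont, the Civil Court of Mormont, the Kelmont Regional Court, the Mormont Regional Court — 4 in total.

4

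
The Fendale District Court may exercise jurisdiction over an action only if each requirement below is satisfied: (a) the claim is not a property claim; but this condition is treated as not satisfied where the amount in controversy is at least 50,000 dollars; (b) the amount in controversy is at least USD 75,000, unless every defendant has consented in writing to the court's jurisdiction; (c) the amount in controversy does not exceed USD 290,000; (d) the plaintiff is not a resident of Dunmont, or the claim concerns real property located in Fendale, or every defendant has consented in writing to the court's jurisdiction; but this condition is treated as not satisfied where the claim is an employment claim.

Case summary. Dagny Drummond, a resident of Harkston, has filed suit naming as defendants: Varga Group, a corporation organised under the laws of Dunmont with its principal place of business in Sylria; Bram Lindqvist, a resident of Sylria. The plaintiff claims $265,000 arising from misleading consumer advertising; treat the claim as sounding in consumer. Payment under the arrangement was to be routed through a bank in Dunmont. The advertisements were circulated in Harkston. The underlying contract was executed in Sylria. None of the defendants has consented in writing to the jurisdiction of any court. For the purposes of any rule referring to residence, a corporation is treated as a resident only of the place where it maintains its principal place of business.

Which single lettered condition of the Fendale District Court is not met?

The Fendale District Court:
  (a) The claim is a consumer claim, not a property claim. However, the amount in controversy is USD 265,000, which meets the $50,000 floor, which falls within the stated exception and so defeats the condition. Not satisfied.
  (b) The amount in controversy is USD 265,000, which meets the $75,000 floor. Condition met.
  (c) The amount in controversy is 265,000 dollars, within the 290,000 dollars ceiling. Condition met.
  (d) The plaintiff resides in Harkston, which is not Dunmont — that alternative is enough. The exception is not triggered, since the claim is a consumer claim, not an employment claim. Met.
Only condition (a) fails.

(a)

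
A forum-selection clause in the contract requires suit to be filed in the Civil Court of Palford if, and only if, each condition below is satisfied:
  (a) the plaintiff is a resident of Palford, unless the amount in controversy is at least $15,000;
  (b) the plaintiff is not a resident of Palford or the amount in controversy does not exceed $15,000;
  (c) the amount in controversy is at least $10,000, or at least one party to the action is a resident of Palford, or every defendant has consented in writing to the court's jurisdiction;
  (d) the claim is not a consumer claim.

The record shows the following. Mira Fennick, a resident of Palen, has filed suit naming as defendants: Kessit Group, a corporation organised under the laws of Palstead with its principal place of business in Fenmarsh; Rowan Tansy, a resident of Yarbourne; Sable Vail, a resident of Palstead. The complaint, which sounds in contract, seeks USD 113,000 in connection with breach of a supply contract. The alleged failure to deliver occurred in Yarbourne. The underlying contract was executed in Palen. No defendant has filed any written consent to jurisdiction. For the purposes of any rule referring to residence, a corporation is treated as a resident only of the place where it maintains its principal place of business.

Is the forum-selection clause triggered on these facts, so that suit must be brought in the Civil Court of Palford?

Yes

The Civil Court of Palford:
  (a) The plaintiff resides in Palen, not Palford. The proviso rescues it, though: the amount in controversy is USD 113,000, which meets the $15,000 floor. Satisfied.
  (b) The plaintiff resides in Palen, which is not Palford, so this disjunct is met. Met.
  (c) The amount in controversy is $113,000, which meets the 10,000 dollars floor, which satisfies one of the alternatives. Met.
  (d) The claim is a contract claim, not a consumer claim. Satisfied.
  → Forum clause is triggered.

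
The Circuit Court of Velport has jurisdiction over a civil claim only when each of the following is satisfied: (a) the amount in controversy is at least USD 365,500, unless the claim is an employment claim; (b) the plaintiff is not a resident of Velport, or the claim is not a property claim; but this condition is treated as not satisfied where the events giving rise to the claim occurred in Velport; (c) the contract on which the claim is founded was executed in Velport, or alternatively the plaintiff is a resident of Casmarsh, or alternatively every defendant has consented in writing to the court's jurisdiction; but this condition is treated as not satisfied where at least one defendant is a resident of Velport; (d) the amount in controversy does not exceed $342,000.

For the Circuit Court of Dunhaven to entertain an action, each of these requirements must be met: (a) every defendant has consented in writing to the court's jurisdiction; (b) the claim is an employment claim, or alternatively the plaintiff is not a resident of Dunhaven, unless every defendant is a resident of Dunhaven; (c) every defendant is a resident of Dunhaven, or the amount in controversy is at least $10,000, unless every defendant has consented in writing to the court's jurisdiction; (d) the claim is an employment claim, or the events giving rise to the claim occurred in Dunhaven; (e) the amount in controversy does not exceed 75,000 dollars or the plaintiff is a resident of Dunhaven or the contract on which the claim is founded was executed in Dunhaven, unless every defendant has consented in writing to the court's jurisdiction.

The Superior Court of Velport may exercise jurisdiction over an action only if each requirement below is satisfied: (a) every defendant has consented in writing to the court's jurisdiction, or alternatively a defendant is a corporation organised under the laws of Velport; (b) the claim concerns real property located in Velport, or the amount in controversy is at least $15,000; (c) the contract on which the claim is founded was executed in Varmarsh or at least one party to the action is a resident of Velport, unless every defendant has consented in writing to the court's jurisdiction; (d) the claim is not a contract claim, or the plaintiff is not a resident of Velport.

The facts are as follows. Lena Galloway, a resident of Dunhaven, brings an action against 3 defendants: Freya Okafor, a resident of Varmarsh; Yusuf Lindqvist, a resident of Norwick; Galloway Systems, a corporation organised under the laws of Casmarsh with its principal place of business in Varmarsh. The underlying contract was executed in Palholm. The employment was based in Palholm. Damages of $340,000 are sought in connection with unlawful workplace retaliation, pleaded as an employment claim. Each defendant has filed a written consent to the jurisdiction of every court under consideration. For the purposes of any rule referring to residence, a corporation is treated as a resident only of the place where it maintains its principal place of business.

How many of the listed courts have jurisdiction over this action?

The Circuit Court of Velport:
  (a) The amount in controversy is $340,000, below the 365,500 dollars floor. However, the claim is an employment claim, so the 'unless' proviso supplies this condition. Condition met.
  (b) The plaintiff resides in Dunhaven, which is not Velport, which satisfies one of the alternatives. The carve-out does not apply: the operative events occurred in Palholm, not Velport. Met.
  (c) Every defendant has filed written consent — that alternative is enough. The exception is not triggered, since no defendant resides in Velport (they reside in Varmarsh, Norwick, Varmarsh). Met.
  (d) The amount in controversy is USD 340,000, within the USD 342,000 ceiling. Condition met.
  → Jurisdiction lies.
The Circuit Court of Dunhaven:
  (a) Every defendant has filed written consent. Condition met.
  (b) The claim is an employment claim, so this disjunct is met. Met.
  (c) The amount in controversy is USD 340,000, which meets the USD 10,000 floor, which satisfies one of the alternatives. Met.
  (d) The claim is an employment claim — that alternative is enough. Met.
  (e) The plaintiff resides in Dunhaven, which satisfies one of the alternatives. Condition met.
  → Every requirement is satisfied — jurisdiction.
The Superior Court of Velport:
  (a) Every defendant has filed written consent, which satisfies one of the alternatives. Satisfied.
  (b) The amount in controversy is 340,000 dollars, which meets the USD 15,000 floor, which satisfies one of the alternatives. Satisfied.
  (c) The contract was executed in Palholm, not Varmarsh; no party resides in Velport — none of the alternatives is met. The proviso rescues it, though: every defendant has filed written consent. Met.
  (d) The claim is an employment claim, not a contract claim — that alternative is enough. Satisfied.
  → The court has jurisdiction.
Courts with jurisdiction: the Circuit Court of Velport, the Circuit Court of Dunhaven, the Superior Court of Velport — 3 in total.

3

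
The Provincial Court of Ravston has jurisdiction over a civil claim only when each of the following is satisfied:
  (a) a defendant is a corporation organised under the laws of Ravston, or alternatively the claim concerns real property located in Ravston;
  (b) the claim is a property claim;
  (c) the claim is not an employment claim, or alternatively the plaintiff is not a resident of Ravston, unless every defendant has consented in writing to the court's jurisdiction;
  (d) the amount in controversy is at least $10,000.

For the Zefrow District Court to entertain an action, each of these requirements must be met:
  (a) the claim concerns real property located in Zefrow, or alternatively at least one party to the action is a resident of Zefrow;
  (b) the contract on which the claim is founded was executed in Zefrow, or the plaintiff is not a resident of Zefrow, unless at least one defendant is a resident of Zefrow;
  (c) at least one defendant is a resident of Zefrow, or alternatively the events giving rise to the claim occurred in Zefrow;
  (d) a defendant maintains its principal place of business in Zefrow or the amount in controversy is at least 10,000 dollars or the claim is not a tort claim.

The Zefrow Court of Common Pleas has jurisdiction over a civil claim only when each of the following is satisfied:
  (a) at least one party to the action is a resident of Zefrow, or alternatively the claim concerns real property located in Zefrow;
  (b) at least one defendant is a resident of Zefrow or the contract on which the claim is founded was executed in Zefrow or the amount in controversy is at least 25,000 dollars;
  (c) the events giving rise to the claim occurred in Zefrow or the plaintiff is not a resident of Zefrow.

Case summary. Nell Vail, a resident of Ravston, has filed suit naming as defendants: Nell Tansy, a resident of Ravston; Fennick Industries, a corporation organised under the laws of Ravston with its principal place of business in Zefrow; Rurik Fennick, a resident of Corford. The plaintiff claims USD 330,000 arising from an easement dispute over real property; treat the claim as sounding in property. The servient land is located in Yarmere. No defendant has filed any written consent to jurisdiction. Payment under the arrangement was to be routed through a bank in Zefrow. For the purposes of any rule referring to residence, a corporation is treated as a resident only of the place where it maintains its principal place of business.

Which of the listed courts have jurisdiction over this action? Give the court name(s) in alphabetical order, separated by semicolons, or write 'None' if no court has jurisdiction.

the Provincial Court of Ravston; the Zefrow Court of Common Pleas; the Zefrow District Court

The Provincial Court of Ravston:
  (a) Fennick Industries is organised under the laws of Ravston, which satisfies one of the alternatives. Satisfied.
  (b) The claim is a property claim. Condition met.
  (c) The claim is a property claim, not an employment claim — that alternative is enough. Met.
  (d) The amount in controversy is USD 330,000, which meets the $10,000 floor. Condition met.
  → The court has jurisdiction.
The Zefrow District Court:
  (a) Fennick Industries resides in Zefrow, which satisfies one of the alternatives. Met.
  (b) The plaintiff resides in Ravston, which is not Zefrow, so this disjunct is met. Met.
  (c) Fennick Industries resides in Zefrow, so this disjunct is met. Condition met.
  (d) Fennick Industries has its principal place of business in Zefrow — that alternative is enough. Satisfied.
  → Every requirement is satisfied — jurisdiction.
The Zefrow Court of Common Pleas:
  (a) Fennick Industries resides in Zefrow — that alternative is enough. Satisfied.
  (b) Fennick Industries resides in Zefrow, which satisfies one of the alternatives. Met.
  (c) The plaintiff resides in Ravston, which is not Zefrow, so one alternative holds. Met.
  → Jurisdiction lies.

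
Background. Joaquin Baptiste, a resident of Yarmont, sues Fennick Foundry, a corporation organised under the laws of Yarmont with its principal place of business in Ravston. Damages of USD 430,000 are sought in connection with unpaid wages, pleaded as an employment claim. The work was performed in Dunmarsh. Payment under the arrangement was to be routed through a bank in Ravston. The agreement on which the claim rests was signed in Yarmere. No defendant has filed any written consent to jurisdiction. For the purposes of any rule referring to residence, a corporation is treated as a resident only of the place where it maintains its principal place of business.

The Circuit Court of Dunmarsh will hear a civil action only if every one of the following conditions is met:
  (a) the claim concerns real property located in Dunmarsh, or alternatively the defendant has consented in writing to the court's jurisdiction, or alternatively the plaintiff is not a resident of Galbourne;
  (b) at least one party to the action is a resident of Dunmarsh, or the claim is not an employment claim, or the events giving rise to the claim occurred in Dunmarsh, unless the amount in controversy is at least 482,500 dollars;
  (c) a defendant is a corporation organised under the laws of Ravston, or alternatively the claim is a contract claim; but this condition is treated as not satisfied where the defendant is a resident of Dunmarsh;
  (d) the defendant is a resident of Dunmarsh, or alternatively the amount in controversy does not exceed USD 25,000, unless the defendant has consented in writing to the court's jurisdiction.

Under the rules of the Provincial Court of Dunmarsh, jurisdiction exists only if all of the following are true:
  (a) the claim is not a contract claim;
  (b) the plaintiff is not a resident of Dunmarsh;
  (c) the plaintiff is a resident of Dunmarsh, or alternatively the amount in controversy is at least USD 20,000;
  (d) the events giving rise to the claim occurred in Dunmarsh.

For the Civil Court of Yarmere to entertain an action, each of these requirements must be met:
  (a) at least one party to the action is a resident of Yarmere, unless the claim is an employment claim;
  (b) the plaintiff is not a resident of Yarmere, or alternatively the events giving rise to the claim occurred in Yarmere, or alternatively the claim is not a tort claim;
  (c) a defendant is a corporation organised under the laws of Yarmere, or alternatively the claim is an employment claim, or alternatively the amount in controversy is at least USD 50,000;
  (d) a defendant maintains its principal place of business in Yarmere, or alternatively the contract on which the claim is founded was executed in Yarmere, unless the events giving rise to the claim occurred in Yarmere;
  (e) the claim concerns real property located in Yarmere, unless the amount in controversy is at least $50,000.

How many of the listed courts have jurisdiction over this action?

The Circuit Court of Dunmarsh:
  (a) The plaintiff resides in Yarmont, which is not Galbourne, so one alternative holds. Condition met.
  (b) The operative events occurred in Dunmarsh — that alternative is enough. Satisfied.
  (c) The corporate defendant(s) are organised in Yarmont, not Ravston; the claim is an employment claim, not a contract claim — none of the alternatives is met. Condition not met.
  (d) The defendant resides in Ravston, not Dunmarsh; the amount in controversy is 430,000 dollars, above the 25,000 dollars ceiling — no alternative holds. And no such written consent has been filed, so the proviso does not save it. Not met.
  → No jurisdiction.
The Provincial Court of Dunmarsh:
  (a) The claim is an employment claim, not a contract claim. Condition met.
  (b) The plaintiff resides in Yarmont, which is not Dunmarsh. Met.
  (c) The amount in controversy is USD 430,000, which meets the USD 20,000 floor, which satisfies one of the alternatives. Met.
  (d) The operative events occurred in Dunmarsh. Met.
  → Every requirement is satisfied — jurisdiction.
The Civil Court of Yarmere:
  (a) No party resides in Yarmere. The proviso rescues it, though: the claim is an employment claim. Satisfied.
  (b) The plaintiff resides in Yarmont, which is not Yarmere, so this disjunct is met. Met.
  (c) The claim is an employment claim, so one alternative holds. Met.
  (d) The contract was executed in Yarmere — that alternative is enough. Condition met.
  (e) The claim does not concern real property. The proviso rescues it, though: the amount in controversy is 430,000 dollars, which meets the 50,000 dollars floor. Condition met.
  → The court has jurisdiction.
Courts with jurisdiction: the Provincial Court of Dunmarsh, the Civil Court of Yarmere — 2 in total.

2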